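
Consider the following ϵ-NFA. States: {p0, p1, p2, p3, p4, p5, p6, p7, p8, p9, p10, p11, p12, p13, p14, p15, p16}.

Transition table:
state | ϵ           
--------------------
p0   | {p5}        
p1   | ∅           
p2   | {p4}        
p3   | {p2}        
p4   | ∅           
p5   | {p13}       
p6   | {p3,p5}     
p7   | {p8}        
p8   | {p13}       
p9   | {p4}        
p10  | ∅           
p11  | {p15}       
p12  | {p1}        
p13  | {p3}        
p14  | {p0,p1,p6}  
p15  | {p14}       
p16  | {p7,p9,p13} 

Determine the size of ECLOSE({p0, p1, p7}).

Start with {p0, p1, p7}.
From p0 via ϵ: add p5.
From p7 via ϵ: add p8.
From p5 via ϵ: add p13.
From p13 via ϵ: add p3.
From p3 via ϵ: add p2.
From p2 via ϵ: add p4.
ϵ-closure = {p0, p1, p2, p3, p4, p5, p7, p8, p13}, which has 9 states.

9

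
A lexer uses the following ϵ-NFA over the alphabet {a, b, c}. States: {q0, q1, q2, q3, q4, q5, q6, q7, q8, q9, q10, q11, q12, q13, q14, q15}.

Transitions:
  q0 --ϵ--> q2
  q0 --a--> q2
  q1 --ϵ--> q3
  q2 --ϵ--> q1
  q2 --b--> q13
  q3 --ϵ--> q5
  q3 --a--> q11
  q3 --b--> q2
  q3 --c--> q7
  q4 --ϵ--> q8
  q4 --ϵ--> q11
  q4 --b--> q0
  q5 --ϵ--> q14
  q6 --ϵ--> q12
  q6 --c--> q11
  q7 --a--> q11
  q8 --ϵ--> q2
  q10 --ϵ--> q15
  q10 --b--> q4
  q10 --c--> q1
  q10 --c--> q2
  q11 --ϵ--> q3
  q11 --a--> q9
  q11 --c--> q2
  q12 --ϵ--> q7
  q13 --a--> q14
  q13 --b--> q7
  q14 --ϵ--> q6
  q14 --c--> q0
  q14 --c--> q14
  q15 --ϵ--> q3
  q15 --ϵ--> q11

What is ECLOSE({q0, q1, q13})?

Start with {q0, q1, q13}.
From q0 via ϵ: add q2.
From q1 via ϵ: add q3.
From q3 via ϵ: add q5.
From q5 via ϵ: add q14.
From q14 via ϵ: add q6.
From q6 via ϵ: add q12.
From q12 via ϵ: add q7.
No new states can be added; the closed set is {q0, q1, q2, q3, q5, q6, q7, q12, q13, q14}.

{q0, q1, q2, q3, q5, q6, q7, q12, q13, q14}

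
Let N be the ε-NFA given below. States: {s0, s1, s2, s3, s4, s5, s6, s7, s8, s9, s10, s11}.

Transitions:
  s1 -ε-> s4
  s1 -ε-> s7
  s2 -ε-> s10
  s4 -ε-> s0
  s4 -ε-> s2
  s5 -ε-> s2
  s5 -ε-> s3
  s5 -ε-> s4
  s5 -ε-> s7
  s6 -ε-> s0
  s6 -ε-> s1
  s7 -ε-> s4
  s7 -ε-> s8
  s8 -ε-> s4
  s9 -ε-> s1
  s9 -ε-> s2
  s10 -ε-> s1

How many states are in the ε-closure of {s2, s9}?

Start with {s2, s9}.
From s2 via ε: add s10.
From s9 via ε: add s1.
From s1 via ε: add s4, s7.
From s4 via ε: add s0.
From s7 via ε: add s8.
ε-closure = {s0, s1, s2, s4, s7, s8, s9, s10}, which has 8 states.

8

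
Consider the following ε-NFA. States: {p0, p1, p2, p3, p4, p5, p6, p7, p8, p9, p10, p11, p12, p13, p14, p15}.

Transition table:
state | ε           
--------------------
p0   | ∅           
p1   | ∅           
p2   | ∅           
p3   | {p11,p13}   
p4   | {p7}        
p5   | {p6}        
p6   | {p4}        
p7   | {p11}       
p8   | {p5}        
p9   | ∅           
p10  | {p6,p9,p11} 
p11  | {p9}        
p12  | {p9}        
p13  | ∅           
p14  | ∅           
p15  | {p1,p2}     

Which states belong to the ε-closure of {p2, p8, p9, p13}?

{p2, p4, p5, p6, p7, p8, p9, p11, p13}

Start with {p2, p8, p9, p13}.
From p8 via ε: add p5.
From p5 via ε: add p6.
From p6 via ε: add p4.
From p4 via ε: add p7.
From p7 via ε: add p11.
No new states can be added; the closed set is {p2, p4, p5, p6, p7, p8, p9, p11, p13}.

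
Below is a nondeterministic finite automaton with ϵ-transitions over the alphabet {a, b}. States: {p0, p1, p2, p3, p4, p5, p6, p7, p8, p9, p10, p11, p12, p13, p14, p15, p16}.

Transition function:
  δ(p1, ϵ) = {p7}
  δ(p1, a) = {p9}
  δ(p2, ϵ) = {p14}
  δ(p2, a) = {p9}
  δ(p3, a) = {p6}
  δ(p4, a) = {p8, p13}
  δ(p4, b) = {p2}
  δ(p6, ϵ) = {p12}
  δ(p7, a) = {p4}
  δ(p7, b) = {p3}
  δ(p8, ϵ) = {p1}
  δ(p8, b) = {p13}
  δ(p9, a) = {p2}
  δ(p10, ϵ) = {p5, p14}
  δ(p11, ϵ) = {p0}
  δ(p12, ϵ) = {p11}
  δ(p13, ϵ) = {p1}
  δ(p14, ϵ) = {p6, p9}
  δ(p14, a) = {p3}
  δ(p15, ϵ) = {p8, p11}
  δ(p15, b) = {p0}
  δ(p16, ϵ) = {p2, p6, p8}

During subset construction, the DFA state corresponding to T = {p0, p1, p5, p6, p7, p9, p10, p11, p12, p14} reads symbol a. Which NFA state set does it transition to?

p1 on a → {p9}.
p7 on a → {p4}.
p9 on a → {p2}.
p14 on a → {p3}.
No a-transition from p0, p5, p6, p10, p11, p12.
Union after reading a: {p2, p3, p4, p9}.
Now take the ϵ-closure:
From p2 via ϵ: add p14.
From p14 via ϵ: add p6.
From p6 via ϵ: add p12.
From p12 via ϵ: add p11.
From p11 via ϵ: add p0.
No new states can be added; the closed set is {p0, p2, p3, p4, p6, p9, p11, p12, p14}.

{p0, p2, p3, p4, p6, p9, p11, p12, p14}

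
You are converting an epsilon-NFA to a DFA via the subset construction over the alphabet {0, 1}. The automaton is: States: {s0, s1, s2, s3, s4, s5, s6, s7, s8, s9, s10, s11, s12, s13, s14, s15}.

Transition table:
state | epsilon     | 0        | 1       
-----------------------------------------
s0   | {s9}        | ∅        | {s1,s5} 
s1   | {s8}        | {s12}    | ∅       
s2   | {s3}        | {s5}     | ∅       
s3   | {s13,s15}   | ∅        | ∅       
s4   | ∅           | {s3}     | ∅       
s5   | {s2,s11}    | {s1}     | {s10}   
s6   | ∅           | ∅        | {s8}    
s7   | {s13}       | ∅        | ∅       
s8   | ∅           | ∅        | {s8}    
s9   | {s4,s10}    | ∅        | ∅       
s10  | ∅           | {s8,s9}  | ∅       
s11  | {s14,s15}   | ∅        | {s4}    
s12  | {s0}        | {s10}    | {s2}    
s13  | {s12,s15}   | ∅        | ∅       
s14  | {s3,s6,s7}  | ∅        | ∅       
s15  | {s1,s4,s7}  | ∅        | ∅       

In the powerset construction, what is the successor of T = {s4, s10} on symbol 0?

{s0, s1, s3, s4, s7, s8, s9, s10, s12, s13, s15}

s4 on 0 → {s3}.
s10 on 0 → {s8, s9}.
Union after reading 0: {s3, s8, s9}.
Now take the epsilon-closure:
From s3 via epsilon: add s13, s15.
From s9 via epsilon: add s4, s10.
From s13 via epsilon: add s12.
From s15 via epsilon: add s1, s7.
From s12 via epsilon: add s0.
No new states can be added; the closed set is {s0, s1, s3, s4, s7, s8, s9, s10, s12, s13, s15}.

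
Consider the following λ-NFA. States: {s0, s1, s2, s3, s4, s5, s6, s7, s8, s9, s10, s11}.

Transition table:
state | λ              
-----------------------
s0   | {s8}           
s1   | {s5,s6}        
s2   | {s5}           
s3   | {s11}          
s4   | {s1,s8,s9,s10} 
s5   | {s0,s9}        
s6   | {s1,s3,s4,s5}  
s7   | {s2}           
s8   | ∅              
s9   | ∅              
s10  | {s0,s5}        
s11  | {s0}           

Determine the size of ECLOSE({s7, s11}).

7

Start with {s7, s11}.
From s7 via λ: add s2.
From s11 via λ: add s0.
From s0 via λ: add s8.
From s2 via λ: add s5.
From s5 via λ: add s9.
λ-closure = {s0, s2, s5, s7, s8, s9, s11}, which has 7 states.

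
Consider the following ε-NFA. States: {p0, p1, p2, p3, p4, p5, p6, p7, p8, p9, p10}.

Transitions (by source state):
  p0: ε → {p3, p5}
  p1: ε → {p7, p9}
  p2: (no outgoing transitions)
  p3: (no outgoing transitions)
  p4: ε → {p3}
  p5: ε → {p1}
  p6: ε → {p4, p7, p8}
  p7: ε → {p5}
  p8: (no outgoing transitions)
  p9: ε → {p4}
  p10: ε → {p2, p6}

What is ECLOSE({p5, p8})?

Start with {p5, p8}.
From p5 via ε: add p1.
From p1 via ε: add p7, p9.
From p9 via ε: add p4.
From p4 via ε: add p3.
No new states can be added; the closed set is {p1, p3, p4, p5, p7, p8, p9}.

{p1, p3, p4, p5, p7, p8, p9}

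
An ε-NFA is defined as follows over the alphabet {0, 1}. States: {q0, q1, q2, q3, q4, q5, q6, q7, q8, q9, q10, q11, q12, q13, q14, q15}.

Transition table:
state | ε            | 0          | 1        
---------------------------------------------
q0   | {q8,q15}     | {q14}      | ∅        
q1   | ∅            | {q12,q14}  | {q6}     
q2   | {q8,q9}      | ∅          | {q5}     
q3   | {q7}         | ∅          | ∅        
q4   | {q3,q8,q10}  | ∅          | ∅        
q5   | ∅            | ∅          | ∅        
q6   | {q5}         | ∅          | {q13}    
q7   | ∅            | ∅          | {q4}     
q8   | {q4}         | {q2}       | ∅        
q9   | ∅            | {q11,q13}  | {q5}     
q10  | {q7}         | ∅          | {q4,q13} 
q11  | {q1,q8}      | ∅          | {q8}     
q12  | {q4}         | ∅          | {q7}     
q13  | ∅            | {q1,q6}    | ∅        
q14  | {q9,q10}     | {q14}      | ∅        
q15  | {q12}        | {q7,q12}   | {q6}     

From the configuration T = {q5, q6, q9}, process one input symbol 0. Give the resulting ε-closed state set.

q9 on 0 → {q11, q13}.
No 0-transition from q5, q6.
Union after reading 0: {q11, q13}.
Now take the ε-closure:
From q11 via ε: add q1, q8.
From q8 via ε: add q4.
From q4 via ε: add q3, q10.
From q3 via ε: add q7.
No new states can be added; the closed set is {q1, q3, q4, q7, q8, q10, q11, q13}.

{q1, q3, q4, q7, q8, q10, q11, q13}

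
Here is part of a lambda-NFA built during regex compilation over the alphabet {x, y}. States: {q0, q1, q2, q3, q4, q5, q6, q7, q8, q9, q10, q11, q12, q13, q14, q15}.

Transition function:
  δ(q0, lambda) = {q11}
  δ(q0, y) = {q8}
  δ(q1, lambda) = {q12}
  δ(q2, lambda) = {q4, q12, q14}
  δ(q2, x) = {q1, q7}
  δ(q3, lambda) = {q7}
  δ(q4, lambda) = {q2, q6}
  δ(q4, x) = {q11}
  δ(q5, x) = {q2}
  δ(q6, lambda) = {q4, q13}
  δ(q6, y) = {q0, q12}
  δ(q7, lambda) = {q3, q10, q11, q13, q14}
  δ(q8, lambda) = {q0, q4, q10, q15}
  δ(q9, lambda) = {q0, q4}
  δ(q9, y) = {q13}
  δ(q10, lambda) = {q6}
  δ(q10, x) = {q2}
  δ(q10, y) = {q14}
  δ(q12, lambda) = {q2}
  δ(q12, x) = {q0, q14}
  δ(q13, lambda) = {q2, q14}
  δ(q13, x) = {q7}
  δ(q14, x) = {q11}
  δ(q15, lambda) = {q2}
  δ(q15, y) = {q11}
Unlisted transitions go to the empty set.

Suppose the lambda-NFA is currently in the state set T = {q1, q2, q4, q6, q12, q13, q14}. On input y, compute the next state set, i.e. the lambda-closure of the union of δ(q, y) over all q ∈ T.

q6 on y → {q0, q12}.
No y-transition from q1, q2, q4, q12, q13, q14.
Union after reading y: {q0, q12}.
Now take the lambda-closure:
From q0 via lambda: add q11.
From q12 via lambda: add q2.
From q2 via lambda: add q4, q14.
From q4 via lambda: add q6.
From q6 via lambda: add q13.
No new states can be added; the closed set is {q0, q2, q4, q6, q11, q12, q13, q14}.

{q0, q2, q4, q6, q11, q12, q13, q14}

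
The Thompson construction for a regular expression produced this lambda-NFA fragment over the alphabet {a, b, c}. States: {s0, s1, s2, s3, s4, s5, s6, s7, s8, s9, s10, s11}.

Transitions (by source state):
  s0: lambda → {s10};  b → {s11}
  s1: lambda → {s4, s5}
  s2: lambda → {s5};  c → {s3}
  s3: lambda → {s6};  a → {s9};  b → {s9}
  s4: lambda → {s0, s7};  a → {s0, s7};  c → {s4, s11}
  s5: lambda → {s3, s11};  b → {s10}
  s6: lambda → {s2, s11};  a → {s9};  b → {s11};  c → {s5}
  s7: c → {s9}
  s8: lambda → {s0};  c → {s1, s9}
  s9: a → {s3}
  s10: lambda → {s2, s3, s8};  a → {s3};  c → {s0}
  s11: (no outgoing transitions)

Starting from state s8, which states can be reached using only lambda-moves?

Start with {s8}.
From s8 via lambda: add s0.
From s0 via lambda: add s10.
From s10 via lambda: add s2, s3.
From s2 via lambda: add s5.
From s3 via lambda: add s6.
From s5 via lambda: add s11.
No new states can be added; the closed set is {s0, s2, s3, s5, s6, s8, s10, s11}.

{s0, s2, s3, s5, s6, s8, s10, s11}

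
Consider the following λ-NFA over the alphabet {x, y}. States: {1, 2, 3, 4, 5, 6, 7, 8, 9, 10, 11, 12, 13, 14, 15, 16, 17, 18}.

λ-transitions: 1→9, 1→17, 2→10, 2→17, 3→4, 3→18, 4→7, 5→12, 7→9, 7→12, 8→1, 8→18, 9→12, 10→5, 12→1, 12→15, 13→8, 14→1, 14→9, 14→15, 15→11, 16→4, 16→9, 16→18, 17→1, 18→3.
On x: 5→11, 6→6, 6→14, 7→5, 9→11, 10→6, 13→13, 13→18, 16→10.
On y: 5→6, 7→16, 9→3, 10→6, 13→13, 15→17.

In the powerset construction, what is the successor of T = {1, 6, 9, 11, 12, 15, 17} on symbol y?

{1, 3, 4, 7, 9, 11, 12, 15, 17, 18}

9 on y → {3}.
15 on y → {17}.
No y-transition from 1, 6, 11, 12, 17.
Union after reading y: {3, 17}.
Now take the λ-closure:
From 3 via λ: add 4, 18.
From 17 via λ: add 1.
From 1 via λ: add 9.
From 4 via λ: add 7.
From 7 via λ: add 12.
From 12 via λ: add 15.
From 15 via λ: add 11.
No new states can be added; the closed set is {1, 3, 4, 7, 9, 11, 12, 15, 17, 18}.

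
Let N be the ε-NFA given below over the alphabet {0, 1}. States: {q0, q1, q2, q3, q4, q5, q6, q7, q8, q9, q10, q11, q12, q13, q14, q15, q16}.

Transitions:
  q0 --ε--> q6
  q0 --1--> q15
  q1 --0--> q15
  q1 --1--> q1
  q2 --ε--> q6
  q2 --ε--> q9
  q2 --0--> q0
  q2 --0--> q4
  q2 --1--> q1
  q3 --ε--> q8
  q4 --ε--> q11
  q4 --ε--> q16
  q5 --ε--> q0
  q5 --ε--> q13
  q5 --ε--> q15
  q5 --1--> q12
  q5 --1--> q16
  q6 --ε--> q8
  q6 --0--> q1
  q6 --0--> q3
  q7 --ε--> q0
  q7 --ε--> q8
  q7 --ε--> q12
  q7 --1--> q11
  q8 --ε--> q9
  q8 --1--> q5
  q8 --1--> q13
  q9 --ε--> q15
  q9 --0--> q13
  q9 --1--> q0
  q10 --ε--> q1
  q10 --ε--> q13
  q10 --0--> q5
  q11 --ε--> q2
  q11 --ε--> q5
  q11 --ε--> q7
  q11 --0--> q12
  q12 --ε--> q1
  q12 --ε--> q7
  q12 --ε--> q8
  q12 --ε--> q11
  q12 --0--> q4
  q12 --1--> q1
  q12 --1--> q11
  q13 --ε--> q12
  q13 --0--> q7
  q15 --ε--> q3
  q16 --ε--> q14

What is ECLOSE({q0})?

{q0, q3, q6, q8, q9, q15}

Start with {q0}.
From q0 via ε: add q6.
From q6 via ε: add q8.
From q8 via ε: add q9.
From q9 via ε: add q15.
From q15 via ε: add q3.
No new states can be added; the closed set is {q0, q3, q6, q8, q9, q15}.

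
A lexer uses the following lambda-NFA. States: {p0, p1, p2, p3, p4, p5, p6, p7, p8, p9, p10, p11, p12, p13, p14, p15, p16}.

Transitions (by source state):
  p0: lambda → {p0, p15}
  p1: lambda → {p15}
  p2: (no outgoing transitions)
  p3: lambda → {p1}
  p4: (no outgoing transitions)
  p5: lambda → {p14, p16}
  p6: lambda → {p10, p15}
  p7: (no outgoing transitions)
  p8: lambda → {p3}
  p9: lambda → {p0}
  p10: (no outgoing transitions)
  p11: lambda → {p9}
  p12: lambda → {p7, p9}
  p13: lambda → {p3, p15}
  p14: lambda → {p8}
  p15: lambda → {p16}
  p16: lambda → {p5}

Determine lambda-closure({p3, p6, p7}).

Start with {p3, p6, p7}.
From p3 via lambda: add p1.
From p6 via lambda: add p10, p15.
From p15 via lambda: add p16.
From p16 via lambda: add p5.
From p5 via lambda: add p14.
From p14 via lambda: add p8.
No new states can be added; the closed set is {p1, p3, p5, p6, p7, p8, p10, p14, p15, p16}.

{p1, p3, p5, p6, p7, p8, p10, p14, p15, p16}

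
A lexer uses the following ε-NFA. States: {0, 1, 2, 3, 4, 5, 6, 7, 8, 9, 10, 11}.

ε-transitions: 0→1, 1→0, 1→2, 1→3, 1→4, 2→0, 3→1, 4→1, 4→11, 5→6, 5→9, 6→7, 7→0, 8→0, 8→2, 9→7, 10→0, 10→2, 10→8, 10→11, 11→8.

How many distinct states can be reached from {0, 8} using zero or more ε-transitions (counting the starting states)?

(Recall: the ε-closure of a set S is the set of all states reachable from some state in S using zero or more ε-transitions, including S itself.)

7

Start with {0, 8}.
From 0 via ε: add 1.
From 8 via ε: add 2.
From 1 via ε: add 3, 4.
From 4 via ε: add 11.
ε-closure = {0, 1, 2, 3, 4, 8, 11}, which has 7 states.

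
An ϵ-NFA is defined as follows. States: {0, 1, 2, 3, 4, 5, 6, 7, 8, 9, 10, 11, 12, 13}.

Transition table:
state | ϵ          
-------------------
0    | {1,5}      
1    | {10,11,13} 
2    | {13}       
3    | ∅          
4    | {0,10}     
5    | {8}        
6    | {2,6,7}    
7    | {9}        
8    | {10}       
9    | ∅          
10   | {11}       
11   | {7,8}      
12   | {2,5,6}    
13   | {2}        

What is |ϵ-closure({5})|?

6

Start with {5}.
From 5 via ϵ: add 8.
From 8 via ϵ: add 10.
From 10 via ϵ: add 11.
From 11 via ϵ: add 7.
From 7 via ϵ: add 9.
ϵ-closure = {5, 7, 8, 9, 10, 11}, which has 6 states.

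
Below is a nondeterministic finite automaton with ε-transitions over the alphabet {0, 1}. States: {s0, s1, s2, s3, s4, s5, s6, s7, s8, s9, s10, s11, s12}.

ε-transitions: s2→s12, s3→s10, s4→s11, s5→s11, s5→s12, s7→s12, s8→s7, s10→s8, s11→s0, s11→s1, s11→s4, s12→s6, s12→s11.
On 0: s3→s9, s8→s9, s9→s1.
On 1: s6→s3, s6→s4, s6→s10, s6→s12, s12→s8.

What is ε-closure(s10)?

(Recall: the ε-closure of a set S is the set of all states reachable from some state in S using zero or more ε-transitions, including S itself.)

{s0, s1, s4, s6, s7, s8, s10, s11, s12}

Start with {s10}.
From s10 via ε: add s8.
From s8 via ε: add s7.
From s7 via ε: add s12.
From s12 via ε: add s6, s11.
From s11 via ε: add s0, s1, s4.
No new states can be added; the closed set is {s0, s1, s4, s6, s7, s8, s10, s11, s12}.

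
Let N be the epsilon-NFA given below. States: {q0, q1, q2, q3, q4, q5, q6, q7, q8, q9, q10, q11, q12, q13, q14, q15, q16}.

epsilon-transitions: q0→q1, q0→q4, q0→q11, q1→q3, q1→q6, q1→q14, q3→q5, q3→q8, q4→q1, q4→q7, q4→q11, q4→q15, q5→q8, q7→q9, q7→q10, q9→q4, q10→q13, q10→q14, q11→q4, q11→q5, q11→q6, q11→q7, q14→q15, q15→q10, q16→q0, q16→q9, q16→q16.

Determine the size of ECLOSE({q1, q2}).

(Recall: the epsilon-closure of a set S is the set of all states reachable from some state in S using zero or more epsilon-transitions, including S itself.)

Start with {q1, q2}.
From q1 via epsilon: add q3, q6, q14.
From q3 via epsilon: add q5, q8.
From q14 via epsilon: add q15.
From q15 via epsilon: add q10.
From q10 via epsilon: add q13.
epsilon-closure = {q1, q2, q3, q5, q6, q8, q10, q13, q14, q15}, which has 10 states.

10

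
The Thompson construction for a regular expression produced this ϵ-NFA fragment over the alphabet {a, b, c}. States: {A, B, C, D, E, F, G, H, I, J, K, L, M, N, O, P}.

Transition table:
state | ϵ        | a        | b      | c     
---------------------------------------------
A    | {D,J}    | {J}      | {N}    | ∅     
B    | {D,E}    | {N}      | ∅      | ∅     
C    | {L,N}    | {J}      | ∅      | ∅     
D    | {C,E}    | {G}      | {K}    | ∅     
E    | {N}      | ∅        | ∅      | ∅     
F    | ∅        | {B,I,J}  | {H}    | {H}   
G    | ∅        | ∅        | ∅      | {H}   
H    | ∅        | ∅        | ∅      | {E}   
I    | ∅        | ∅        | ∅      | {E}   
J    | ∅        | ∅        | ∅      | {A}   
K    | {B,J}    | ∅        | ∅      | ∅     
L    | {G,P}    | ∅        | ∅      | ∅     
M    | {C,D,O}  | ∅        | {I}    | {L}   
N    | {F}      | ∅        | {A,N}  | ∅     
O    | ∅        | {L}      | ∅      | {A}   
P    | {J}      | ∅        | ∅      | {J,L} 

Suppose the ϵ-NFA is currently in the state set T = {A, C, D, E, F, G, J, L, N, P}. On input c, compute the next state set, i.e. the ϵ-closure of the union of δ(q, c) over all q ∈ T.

{A, C, D, E, F, G, H, J, L, N, P}

F on c → {H}.
G on c → {H}.
J on c → {A}.
P on c → {J, L}.
No c-transition from A, C, D, E, L, N.
Union after reading c: {A, H, J, L}.
Now take the ϵ-closure:
From A via ϵ: add D.
From L via ϵ: add G, P.
From D via ϵ: add C, E.
From C via ϵ: add N.
From N via ϵ: add F.
No new states can be added; the closed set is {A, C, D, E, F, G, H, J, L, N, P}.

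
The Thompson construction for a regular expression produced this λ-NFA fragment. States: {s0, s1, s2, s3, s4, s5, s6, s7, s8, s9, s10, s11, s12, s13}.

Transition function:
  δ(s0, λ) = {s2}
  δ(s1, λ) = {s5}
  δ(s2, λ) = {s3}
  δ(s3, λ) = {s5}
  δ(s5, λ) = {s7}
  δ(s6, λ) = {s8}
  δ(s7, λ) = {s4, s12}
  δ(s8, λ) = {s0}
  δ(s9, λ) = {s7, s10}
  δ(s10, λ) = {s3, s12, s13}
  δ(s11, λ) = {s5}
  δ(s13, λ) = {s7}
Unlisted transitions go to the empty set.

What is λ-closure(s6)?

Start with {s6}.
From s6 via λ: add s8.
From s8 via λ: add s0.
From s0 via λ: add s2.
From s2 via λ: add s3.
From s3 via λ: add s5.
From s5 via λ: add s7.
From s7 via λ: add s4, s12.
No new states can be added; the closed set is {s0, s2, s3, s4, s5, s6, s7, s8, s12}.

{s0, s2, s3, s4, s5, s6, s7, s8, s12}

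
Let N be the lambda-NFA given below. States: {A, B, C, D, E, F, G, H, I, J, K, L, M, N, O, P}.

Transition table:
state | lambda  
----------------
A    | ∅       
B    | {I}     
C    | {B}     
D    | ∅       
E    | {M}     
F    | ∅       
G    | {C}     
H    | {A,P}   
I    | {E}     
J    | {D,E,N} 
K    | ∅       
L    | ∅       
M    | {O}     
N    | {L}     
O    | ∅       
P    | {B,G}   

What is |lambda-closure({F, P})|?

9

Start with {F, P}.
From P via lambda: add B, G.
From B via lambda: add I.
From G via lambda: add C.
From I via lambda: add E.
From E via lambda: add M.
From M via lambda: add O.
lambda-closure = {B, C, E, F, G, I, M, O, P}, which has 9 states.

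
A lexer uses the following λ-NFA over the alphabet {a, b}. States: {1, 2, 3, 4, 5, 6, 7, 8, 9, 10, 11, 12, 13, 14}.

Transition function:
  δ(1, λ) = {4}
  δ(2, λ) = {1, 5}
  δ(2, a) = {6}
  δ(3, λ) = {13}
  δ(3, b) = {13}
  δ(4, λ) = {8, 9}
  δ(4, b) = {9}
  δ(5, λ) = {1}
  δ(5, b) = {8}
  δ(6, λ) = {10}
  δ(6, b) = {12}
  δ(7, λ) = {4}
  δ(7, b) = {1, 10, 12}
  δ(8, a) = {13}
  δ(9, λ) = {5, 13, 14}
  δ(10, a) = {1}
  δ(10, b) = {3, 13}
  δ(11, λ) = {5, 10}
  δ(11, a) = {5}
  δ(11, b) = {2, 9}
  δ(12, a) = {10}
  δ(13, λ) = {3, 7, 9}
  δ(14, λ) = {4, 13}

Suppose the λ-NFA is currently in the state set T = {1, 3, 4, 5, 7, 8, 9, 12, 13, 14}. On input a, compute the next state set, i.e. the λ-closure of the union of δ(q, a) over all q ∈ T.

{1, 3, 4, 5, 7, 8, 9, 10, 13, 14}

8 on a → {13}.
12 on a → {10}.
No a-transition from 1, 3, 4, 5, 7, 9, 13, 14.
Union after reading a: {10, 13}.
Now take the λ-closure:
From 13 via λ: add 3, 7, 9.
From 7 via λ: add 4.
From 9 via λ: add 5, 14.
From 4 via λ: add 8.
From 5 via λ: add 1.
No new states can be added; the closed set is {1, 3, 4, 5, 7, 8, 9, 10, 13, 14}.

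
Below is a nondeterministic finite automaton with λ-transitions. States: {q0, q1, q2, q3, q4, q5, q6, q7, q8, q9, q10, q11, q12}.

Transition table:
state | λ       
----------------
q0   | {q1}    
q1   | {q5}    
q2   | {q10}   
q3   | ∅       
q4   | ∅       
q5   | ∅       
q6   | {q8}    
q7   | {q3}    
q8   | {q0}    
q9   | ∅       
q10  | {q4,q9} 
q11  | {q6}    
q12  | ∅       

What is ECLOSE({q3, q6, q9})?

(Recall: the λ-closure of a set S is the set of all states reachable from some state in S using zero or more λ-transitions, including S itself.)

Start with {q3, q6, q9}.
From q6 via λ: add q8.
From q8 via λ: add q0.
From q0 via λ: add q1.
From q1 via λ: add q5.
No new states can be added; the closed set is {q0, q1, q3, q5, q6, q8, q9}.

{q0, q1, q3, q5, q6, q8, q9}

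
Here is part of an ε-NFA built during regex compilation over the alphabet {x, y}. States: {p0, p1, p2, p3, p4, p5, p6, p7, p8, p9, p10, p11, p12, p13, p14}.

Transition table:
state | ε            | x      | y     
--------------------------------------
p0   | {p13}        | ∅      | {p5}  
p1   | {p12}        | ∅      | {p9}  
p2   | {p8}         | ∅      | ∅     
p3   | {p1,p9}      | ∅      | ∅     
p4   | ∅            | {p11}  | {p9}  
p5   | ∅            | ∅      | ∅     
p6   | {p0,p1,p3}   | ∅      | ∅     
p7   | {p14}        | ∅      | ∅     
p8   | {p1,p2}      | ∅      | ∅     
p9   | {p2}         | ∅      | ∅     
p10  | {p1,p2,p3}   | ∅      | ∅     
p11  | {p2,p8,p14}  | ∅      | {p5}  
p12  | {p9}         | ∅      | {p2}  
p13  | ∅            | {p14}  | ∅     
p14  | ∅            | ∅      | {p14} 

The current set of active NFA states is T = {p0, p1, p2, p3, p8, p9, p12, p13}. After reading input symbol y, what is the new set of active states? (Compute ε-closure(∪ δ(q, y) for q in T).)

p0 on y → {p5}.
p1 on y → {p9}.
p12 on y → {p2}.
No y-transition from p2, p3, p8, p9, p13.
Union after reading y: {p2, p5, p9}.
Now take the ε-closure:
From p2 via ε: add p8.
From p8 via ε: add p1.
From p1 via ε: add p12.
No new states can be added; the closed set is {p1, p2, p5, p8, p9, p12}.

{p1, p2, p5, p8, p9, p12}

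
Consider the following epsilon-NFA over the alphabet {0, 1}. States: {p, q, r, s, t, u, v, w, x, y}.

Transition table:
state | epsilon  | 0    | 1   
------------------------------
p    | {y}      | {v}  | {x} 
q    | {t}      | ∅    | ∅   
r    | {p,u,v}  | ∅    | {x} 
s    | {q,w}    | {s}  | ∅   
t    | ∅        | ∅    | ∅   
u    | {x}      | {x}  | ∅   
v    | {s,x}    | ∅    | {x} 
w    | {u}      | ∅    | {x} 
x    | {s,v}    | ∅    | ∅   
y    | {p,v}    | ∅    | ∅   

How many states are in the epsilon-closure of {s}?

7

Start with {s}.
From s via epsilon: add q, w.
From q via epsilon: add t.
From w via epsilon: add u.
From u via epsilon: add x.
From x via epsilon: add v.
epsilon-closure = {q, s, t, u, v, w, x}, which has 7 states.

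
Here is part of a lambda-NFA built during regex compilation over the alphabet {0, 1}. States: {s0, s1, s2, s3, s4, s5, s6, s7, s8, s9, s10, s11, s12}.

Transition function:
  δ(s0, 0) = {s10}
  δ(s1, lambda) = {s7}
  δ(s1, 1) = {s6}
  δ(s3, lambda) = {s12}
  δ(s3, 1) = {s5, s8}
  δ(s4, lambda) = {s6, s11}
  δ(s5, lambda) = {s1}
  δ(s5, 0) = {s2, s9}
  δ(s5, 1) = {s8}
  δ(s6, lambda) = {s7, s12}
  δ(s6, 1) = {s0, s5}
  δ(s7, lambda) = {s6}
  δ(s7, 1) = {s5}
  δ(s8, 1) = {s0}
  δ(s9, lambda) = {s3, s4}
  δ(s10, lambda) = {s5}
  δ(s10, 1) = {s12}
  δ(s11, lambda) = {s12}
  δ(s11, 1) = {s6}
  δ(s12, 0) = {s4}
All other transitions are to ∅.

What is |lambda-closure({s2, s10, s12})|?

Start with {s2, s10, s12}.
From s10 via lambda: add s5.
From s5 via lambda: add s1.
From s1 via lambda: add s7.
From s7 via lambda: add s6.
lambda-closure = {s1, s2, s5, s6, s7, s10, s12}, which has 7 states.

7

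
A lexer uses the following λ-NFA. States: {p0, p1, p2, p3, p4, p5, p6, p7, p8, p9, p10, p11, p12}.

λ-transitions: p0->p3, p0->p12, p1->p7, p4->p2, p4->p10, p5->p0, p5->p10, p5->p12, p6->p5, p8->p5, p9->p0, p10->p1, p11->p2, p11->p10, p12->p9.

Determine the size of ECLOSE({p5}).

8

Start with {p5}.
From p5 via λ: add p0, p10, p12.
From p0 via λ: add p3.
From p10 via λ: add p1.
From p12 via λ: add p9.
From p1 via λ: add p7.
λ-closure = {p0, p1, p3, p5, p7, p9, p10, p12}, which has 8 states.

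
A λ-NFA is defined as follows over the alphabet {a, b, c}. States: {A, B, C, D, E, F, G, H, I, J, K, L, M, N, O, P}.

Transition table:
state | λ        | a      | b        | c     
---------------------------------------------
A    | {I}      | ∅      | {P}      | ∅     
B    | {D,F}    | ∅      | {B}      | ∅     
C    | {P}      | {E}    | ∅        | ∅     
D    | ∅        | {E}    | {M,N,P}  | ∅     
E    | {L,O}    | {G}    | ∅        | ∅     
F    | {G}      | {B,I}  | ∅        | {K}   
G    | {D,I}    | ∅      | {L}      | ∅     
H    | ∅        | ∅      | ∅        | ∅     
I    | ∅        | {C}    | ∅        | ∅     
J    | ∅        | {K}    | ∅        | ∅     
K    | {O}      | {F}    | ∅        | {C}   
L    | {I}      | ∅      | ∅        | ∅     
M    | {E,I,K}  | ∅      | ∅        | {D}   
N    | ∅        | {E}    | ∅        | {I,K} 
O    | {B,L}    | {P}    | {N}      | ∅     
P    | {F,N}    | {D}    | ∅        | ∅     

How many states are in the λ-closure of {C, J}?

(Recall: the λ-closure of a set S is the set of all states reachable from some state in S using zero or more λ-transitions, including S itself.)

Start with {C, J}.
From C via λ: add P.
From P via λ: add F, N.
From F via λ: add G.
From G via λ: add D, I.
λ-closure = {C, D, F, G, I, J, N, P}, which has 8 states.

8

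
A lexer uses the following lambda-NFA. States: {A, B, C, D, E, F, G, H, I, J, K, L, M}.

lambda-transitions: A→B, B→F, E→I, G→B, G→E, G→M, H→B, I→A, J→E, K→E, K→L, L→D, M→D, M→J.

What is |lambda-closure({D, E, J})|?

7

Start with {D, E, J}.
From E via lambda: add I.
From I via lambda: add A.
From A via lambda: add B.
From B via lambda: add F.
lambda-closure = {A, B, D, E, F, I, J}, which has 7 states.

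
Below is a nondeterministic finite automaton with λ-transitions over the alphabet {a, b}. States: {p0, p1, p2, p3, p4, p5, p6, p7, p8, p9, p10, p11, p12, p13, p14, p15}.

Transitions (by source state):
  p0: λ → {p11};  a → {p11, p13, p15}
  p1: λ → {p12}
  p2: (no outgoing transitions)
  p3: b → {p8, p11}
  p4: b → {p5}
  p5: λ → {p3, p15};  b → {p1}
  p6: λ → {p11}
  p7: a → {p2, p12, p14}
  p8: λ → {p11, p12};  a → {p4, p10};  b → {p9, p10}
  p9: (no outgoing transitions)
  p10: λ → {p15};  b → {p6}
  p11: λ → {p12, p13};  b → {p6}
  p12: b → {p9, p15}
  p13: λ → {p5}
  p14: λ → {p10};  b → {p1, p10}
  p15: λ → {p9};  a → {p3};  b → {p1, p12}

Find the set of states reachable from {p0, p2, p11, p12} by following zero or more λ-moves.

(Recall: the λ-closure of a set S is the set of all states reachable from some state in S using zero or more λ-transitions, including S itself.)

{p0, p2, p3, p5, p9, p11, p12, p13, p15}

Start with {p0, p2, p11, p12}.
From p11 via λ: add p13.
From p13 via λ: add p5.
From p5 via λ: add p3, p15.
From p15 via λ: add p9.
No new states can be added; the closed set is {p0, p2, p3, p5, p9, p11, p12, p13, p15}.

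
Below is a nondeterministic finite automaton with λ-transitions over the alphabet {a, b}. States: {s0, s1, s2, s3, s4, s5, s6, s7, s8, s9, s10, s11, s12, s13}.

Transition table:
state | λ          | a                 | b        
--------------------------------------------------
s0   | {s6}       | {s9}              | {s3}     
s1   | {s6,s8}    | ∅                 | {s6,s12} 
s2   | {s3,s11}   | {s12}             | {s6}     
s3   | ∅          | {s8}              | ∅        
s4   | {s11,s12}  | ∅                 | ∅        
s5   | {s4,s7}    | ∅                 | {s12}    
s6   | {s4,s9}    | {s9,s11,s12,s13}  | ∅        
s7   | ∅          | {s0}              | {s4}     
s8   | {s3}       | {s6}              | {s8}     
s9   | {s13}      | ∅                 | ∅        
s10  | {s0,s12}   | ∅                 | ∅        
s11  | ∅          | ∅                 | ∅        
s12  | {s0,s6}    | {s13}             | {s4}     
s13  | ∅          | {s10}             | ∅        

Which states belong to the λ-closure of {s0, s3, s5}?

{s0, s3, s4, s5, s6, s7, s9, s11, s12, s13}

Start with {s0, s3, s5}.
From s0 via λ: add s6.
From s5 via λ: add s4, s7.
From s4 via λ: add s11, s12.
From s6 via λ: add s9.
From s9 via λ: add s13.
No new states can be added; the closed set is {s0, s3, s4, s5, s6, s7, s9, s11, s12, s13}.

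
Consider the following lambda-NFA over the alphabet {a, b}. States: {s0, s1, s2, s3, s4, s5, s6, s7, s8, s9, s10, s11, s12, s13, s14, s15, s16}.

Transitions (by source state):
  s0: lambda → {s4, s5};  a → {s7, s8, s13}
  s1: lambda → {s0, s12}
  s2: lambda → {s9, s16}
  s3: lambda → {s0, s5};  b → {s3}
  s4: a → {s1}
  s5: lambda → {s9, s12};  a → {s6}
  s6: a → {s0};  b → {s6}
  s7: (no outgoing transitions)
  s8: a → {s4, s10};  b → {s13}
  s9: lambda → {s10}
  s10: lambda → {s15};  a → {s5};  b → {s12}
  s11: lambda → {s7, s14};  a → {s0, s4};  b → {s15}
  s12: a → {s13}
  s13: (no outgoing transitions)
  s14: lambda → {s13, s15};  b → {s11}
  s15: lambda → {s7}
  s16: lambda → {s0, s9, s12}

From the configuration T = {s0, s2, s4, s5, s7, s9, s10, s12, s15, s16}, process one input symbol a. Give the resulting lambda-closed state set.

s0 on a → {s7, s8, s13}.
s4 on a → {s1}.
s5 on a → {s6}.
s10 on a → {s5}.
s12 on a → {s13}.
No a-transition from s2, s7, s9, s15, s16.
Union after reading a: {s1, s5, s6, s7, s8, s13}.
Now take the lambda-closure:
From s1 via lambda: add s0, s12.
From s5 via lambda: add s9.
From s0 via lambda: add s4.
From s9 via lambda: add s10.
From s10 via lambda: add s15.
No new states can be added; the closed set is {s0, s1, s4, s5, s6, s7, s8, s9, s10, s12, s13, s15}.

{s0, s1, s4, s5, s6, s7, s8, s9, s10, s12, s13, s15}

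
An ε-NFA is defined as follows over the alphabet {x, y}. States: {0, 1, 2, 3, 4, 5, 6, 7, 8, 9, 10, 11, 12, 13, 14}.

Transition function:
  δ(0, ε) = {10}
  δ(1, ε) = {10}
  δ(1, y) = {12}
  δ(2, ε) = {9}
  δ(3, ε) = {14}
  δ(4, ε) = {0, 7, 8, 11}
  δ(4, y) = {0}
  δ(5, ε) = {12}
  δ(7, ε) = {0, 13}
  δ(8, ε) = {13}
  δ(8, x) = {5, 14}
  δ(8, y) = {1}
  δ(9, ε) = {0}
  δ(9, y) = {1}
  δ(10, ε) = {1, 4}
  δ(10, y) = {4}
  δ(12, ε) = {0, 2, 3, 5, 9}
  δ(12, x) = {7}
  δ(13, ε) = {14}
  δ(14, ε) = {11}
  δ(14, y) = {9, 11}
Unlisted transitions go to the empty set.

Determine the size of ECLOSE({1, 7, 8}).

9

Start with {1, 7, 8}.
From 1 via ε: add 10.
From 7 via ε: add 0, 13.
From 10 via ε: add 4.
From 13 via ε: add 14.
From 4 via ε: add 11.
ε-closure = {0, 1, 4, 7, 8, 10, 11, 13, 14}, which has 9 states.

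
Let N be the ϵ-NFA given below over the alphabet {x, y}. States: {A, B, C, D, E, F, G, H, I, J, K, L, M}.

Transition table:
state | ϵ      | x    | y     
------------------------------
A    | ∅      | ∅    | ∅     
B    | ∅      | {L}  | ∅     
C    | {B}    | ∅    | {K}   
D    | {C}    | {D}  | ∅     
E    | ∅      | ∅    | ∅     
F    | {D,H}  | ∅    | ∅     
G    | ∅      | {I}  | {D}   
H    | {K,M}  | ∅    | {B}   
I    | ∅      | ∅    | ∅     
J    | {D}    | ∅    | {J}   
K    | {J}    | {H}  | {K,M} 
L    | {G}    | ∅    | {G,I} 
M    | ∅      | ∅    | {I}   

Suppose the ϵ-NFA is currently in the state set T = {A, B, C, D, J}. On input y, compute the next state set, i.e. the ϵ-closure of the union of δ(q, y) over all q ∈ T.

{B, C, D, J, K}

C on y → {K}.
J on y → {J}.
No y-transition from A, B, D.
Union after reading y: {J, K}.
Now take the ϵ-closure:
From J via ϵ: add D.
From D via ϵ: add C.
From C via ϵ: add B.
No new states can be added; the closed set is {B, C, D, J, K}.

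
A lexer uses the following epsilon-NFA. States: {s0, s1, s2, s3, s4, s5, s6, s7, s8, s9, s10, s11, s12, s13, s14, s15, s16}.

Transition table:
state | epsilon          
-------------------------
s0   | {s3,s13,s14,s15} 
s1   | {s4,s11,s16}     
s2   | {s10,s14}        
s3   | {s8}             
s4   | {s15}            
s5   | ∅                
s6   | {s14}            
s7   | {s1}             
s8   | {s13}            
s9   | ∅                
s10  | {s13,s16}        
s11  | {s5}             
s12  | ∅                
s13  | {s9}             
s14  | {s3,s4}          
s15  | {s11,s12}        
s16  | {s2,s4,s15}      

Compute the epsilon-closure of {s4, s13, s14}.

Start with {s4, s13, s14}.
From s4 via epsilon: add s15.
From s13 via epsilon: add s9.
From s14 via epsilon: add s3.
From s3 via epsilon: add s8.
From s15 via epsilon: add s11, s12.
From s11 via epsilon: add s5.
No new states can be added; the closed set is {s3, s4, s5, s8, s9, s11, s12, s13, s14, s15}.

{s3, s4, s5, s8, s9, s11, s12, s13, s14, s15}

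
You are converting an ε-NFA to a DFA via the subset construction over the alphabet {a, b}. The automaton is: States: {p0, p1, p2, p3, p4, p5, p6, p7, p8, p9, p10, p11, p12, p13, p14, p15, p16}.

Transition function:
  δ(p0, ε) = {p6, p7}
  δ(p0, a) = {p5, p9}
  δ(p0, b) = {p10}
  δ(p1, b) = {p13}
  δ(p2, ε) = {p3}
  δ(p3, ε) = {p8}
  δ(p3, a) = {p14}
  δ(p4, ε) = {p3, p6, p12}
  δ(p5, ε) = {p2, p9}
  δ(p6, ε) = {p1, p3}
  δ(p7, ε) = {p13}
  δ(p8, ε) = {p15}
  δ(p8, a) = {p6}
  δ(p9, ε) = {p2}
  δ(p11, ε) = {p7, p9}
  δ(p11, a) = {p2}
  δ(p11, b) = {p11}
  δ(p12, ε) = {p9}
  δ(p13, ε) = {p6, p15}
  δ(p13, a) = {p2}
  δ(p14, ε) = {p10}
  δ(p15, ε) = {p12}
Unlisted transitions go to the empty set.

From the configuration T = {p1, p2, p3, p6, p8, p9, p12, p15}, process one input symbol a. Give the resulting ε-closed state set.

{p1, p2, p3, p6, p8, p9, p10, p12, p14, p15}

p3 on a → {p14}.
p8 on a → {p6}.
No a-transition from p1, p2, p6, p9, p12, p15.
Union after reading a: {p6, p14}.
Now take the ε-closure:
From p6 via ε: add p1, p3.
From p14 via ε: add p10.
From p3 via ε: add p8.
From p8 via ε: add p15.
From p15 via ε: add p12.
From p12 via ε: add p9.
From p9 via ε: add p2.
No new states can be added; the closed set is {p1, p2, p3, p6, p8, p9, p10, p12, p14, p15}.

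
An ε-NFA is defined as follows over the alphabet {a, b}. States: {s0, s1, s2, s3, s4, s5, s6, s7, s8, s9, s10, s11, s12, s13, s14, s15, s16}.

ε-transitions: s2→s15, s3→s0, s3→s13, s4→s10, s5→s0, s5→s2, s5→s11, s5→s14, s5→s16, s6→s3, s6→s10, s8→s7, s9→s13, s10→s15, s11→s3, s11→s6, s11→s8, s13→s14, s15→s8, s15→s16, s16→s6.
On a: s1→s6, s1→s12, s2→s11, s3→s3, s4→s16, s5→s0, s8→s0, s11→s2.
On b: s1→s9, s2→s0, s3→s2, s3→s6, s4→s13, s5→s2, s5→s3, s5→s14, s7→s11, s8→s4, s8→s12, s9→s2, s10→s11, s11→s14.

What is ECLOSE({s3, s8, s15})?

{s0, s3, s6, s7, s8, s10, s13, s14, s15, s16}

Start with {s3, s8, s15}.
From s3 via ε: add s0, s13.
From s8 via ε: add s7.
From s15 via ε: add s16.
From s13 via ε: add s14.
From s16 via ε: add s6.
From s6 via ε: add s10.
No new states can be added; the closed set is {s0, s3, s6, s7, s8, s10, s13, s14, s15, s16}.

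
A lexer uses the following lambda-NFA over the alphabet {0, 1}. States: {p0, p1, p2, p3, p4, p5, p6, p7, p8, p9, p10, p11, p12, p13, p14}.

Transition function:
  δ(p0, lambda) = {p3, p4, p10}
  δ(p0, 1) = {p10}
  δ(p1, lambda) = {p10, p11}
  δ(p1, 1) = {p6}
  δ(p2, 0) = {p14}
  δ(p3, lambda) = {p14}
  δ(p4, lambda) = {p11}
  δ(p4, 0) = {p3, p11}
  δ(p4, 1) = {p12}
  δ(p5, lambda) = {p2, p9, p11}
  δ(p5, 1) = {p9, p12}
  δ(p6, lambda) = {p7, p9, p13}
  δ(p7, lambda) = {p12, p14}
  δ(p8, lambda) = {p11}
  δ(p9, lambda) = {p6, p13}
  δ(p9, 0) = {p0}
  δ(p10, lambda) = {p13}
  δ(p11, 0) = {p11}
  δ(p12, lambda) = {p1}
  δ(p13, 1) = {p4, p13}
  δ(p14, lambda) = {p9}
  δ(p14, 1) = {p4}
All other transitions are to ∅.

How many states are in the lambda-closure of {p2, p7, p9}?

10

Start with {p2, p7, p9}.
From p7 via lambda: add p12, p14.
From p9 via lambda: add p6, p13.
From p12 via lambda: add p1.
From p1 via lambda: add p10, p11.
lambda-closure = {p1, p2, p6, p7, p9, p10, p11, p12, p13, p14}, which has 10 states.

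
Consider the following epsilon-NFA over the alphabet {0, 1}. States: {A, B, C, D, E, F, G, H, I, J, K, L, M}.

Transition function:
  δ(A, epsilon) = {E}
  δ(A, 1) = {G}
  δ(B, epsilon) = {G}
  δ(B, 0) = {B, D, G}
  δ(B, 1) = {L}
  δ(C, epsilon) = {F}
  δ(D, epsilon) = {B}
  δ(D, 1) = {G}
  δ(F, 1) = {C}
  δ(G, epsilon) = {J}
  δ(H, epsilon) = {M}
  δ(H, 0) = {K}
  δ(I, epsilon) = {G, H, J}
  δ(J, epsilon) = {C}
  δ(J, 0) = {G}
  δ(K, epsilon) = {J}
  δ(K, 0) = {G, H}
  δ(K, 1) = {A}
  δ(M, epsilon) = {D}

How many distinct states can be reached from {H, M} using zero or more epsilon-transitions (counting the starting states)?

Start with {H, M}.
From M via epsilon: add D.
From D via epsilon: add B.
From B via epsilon: add G.
From G via epsilon: add J.
From J via epsilon: add C.
From C via epsilon: add F.
epsilon-closure = {B, C, D, F, G, H, J, M}, which has 8 states.

8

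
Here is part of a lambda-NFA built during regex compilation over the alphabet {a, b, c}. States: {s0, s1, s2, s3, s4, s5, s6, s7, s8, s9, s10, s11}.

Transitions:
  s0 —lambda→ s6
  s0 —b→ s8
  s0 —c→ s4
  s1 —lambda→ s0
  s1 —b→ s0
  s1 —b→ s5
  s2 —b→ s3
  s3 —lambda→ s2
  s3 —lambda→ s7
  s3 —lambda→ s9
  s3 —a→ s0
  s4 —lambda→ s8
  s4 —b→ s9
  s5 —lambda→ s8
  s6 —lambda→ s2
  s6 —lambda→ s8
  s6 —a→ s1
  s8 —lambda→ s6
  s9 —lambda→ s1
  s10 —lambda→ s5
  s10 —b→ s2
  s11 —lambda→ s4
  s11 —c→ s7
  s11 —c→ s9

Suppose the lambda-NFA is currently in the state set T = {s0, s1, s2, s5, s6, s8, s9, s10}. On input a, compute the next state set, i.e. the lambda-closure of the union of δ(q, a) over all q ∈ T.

{s0, s1, s2, s6, s8}

s6 on a → {s1}.
No a-transition from s0, s1, s2, s5, s8, s9, s10.
Union after reading a: {s1}.
Now take the lambda-closure:
From s1 via lambda: add s0.
From s0 via lambda: add s6.
From s6 via lambda: add s2, s8.
No new states can be added; the closed set is {s0, s1, s2, s6, s8}.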